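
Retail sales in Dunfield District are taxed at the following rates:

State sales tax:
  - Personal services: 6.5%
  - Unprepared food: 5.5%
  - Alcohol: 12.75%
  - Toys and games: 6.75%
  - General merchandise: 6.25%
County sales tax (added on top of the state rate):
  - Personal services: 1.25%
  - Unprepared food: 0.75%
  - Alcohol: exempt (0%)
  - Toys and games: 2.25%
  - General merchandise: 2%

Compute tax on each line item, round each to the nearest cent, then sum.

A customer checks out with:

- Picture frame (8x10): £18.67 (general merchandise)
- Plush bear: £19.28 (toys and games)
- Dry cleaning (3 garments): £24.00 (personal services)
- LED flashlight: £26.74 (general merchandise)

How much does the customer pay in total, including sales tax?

Picture frame (8x10) £18.67: general merchandise → 6.25% + 2% county = 8.25% → £1.54
Plush bear £19.28: toys and games → 6.75% + 2.25% county = 9% → £1.74
Dry cleaning (3 garments) £24.00: personal services → 6.5% + 1.25% county = 7.75% → £1.86
LED flashlight £26.74: general merchandise → 6.25% + 2% county = 8.25% → £2.21
Subtotal = £88.69; tax = £7.35; total due = £96.04

£96.04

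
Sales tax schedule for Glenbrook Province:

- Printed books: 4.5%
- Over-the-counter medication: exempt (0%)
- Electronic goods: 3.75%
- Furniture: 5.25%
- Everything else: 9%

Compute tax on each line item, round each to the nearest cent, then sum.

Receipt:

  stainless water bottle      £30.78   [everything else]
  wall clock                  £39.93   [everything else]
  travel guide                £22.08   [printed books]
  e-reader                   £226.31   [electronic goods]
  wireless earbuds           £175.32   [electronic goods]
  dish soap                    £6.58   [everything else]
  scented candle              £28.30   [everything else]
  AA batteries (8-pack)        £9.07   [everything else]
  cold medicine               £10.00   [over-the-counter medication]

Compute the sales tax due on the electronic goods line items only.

E-reader £226.31: electronic goods → 3.75% → £8.49
Wireless earbuds £175.32: electronic goods → 3.75% → £6.57
Tax on electronic goods = £8.49 + £6.57 = £15.06

£15.06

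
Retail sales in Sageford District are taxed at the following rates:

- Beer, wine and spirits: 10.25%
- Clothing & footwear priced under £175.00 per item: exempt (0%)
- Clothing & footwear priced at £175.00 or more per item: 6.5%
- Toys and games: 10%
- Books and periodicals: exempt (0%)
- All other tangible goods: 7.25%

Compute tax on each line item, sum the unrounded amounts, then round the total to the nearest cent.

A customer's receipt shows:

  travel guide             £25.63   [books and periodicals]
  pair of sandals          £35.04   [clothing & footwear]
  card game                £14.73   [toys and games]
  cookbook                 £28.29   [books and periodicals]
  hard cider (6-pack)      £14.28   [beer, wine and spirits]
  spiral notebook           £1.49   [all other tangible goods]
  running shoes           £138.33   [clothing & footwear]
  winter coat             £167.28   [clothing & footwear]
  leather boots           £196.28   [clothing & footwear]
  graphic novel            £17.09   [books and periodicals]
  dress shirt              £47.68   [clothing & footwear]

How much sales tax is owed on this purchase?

£15.80

Travel guide £25.63: books and periodicals → 0% → £0.00
Pair of sandals £35.04: clothing & footwear, under £175.00 → 0% → £0.00
Card game £14.73: toys and games → 10% → £1.473
Cookbook £28.29: books and periodicals → 0% → £0.00
Hard cider (6-pack) £14.28: beer, wine and spirits → 10.25% → £1.4637
Spiral notebook £1.49: all other tangible goods → 7.25% → £0.108025
Running shoes £138.33: clothing & footwear, under £175.00 → 0% → £0.00
Winter coat £167.28: clothing & footwear, under £175.00 → 0% → £0.00
Leather boots £196.28: clothing & footwear, £175.00 or more → 6.5% → £12.7582
Graphic novel £17.09: books and periodicals → 0% → £0.00
Dress shirt £47.68: clothing & footwear, under £175.00 → 0% → £0.00
Unrounded tax sum = £15.802925 → £15.80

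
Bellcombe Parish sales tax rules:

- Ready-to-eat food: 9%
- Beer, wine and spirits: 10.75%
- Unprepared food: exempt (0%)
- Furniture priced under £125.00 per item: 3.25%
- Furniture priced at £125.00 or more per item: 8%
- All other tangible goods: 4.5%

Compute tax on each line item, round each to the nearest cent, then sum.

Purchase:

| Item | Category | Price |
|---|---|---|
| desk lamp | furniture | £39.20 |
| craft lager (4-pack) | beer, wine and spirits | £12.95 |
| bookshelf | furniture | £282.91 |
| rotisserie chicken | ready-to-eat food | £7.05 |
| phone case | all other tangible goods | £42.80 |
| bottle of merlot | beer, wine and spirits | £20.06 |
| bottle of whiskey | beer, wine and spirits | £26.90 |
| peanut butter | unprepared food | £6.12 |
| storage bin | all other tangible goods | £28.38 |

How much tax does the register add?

£34.18

Desk lamp £39.20: furniture, under £125.00 → 3.25% → £1.27
Craft lager (4-pack) £12.95: beer, wine and spirits → 10.75% → £1.39
Bookshelf £282.91: furniture, £125.00 or more → 8% → £22.63
Rotisserie chicken £7.05: ready-to-eat food → 9% → £0.63
Phone case £42.80: all other tangible goods → 4.5% → £1.93
Bottle of merlot £20.06: beer, wine and spirits → 10.75% → £2.16
Bottle of whiskey £26.90: beer, wine and spirits → 10.75% → £2.89
Peanut butter £6.12: unprepared food → 0% → £0.00
Storage bin £28.38: all other tangible goods → 4.5% → £1.28
Total tax = £1.27 + £1.39 + £22.63 + £0.63 + £1.93 + £2.16 + £2.89 + £1.28 = £34.18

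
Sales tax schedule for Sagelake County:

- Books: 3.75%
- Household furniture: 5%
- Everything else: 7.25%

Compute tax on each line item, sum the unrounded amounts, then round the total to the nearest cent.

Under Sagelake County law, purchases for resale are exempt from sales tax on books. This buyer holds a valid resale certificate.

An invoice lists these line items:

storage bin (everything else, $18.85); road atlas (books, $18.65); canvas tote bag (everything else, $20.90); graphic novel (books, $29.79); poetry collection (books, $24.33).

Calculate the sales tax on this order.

Storage bin $18.85: everything else → 7.25% → $1.366625
Road atlas $18.65: books, buyer-exempt → 0% → $0.00
Canvas tote bag $20.90: everything else → 7.25% → $1.51525
Graphic novel $29.79: books, buyer-exempt → 0% → $0.00
Poetry collection $24.33: books, buyer-exempt → 0% → $0.00
Unrounded tax sum = $2.881875 → $2.88

$2.88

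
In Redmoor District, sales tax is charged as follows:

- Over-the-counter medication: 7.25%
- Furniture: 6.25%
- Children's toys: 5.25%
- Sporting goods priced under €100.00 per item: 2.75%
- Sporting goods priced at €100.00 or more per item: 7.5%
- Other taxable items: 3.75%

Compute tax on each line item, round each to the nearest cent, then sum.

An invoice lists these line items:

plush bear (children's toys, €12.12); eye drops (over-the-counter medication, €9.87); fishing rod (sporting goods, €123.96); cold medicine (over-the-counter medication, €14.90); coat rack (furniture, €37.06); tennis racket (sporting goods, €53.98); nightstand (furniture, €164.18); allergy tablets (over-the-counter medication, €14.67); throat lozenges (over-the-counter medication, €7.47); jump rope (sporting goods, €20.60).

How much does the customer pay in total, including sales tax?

€486.78

Plush bear €12.12: children's toys → 5.25% → €0.64
Eye drops €9.87: over-the-counter medication → 7.25% → €0.72
Fishing rod €123.96: sporting goods, €100.00 or more → 7.5% → €9.30
Cold medicine €14.90: over-the-counter medication → 7.25% → €1.08
Coat rack €37.06: furniture → 6.25% → €2.32
Tennis racket €53.98: sporting goods, under €100.00 → 2.75% → €1.48
Nightstand €164.18: furniture → 6.25% → €10.26
Allergy tablets €14.67: over-the-counter medication → 7.25% → €1.06
Throat lozenges €7.47: over-the-counter medication → 7.25% → €0.54
Jump rope €20.60: sporting goods, under €100.00 → 2.75% → €0.57
Subtotal = €458.81; tax = €27.97; total due = €486.78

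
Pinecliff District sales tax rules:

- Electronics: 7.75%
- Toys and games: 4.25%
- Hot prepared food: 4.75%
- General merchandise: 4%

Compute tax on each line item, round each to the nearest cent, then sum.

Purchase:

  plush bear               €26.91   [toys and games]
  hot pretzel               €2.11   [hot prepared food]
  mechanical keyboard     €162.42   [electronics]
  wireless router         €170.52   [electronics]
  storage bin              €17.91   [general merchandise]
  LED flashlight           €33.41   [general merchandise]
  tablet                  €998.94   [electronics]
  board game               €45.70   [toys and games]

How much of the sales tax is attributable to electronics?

€103.23

Mechanical keyboard €162.42: electronics → 7.75% → €12.59
Wireless router €170.52: electronics → 7.75% → €13.22
Tablet €998.94: electronics → 7.75% → €77.42
Tax on electronics = €12.59 + €13.22 + €77.42 = €103.23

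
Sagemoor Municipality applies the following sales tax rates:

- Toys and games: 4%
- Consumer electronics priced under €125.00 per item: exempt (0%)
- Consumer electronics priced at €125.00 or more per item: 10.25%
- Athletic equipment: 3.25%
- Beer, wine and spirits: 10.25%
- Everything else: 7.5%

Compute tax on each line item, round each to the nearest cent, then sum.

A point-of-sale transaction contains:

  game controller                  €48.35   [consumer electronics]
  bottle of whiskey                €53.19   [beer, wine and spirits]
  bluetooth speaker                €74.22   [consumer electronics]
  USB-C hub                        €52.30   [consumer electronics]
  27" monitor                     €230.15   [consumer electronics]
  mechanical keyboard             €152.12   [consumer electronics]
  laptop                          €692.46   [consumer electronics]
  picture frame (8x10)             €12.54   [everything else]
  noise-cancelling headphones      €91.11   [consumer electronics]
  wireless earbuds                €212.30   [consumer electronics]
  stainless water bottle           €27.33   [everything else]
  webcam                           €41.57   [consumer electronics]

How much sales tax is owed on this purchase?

€140.36

Game controller €48.35: consumer electronics, under €125.00 → 0% → €0.00
Bottle of whiskey €53.19: beer, wine and spirits → 10.25% → €5.45
Bluetooth speaker €74.22: consumer electronics, under €125.00 → 0% → €0.00
USB-C hub €52.30: consumer electronics, under €125.00 → 0% → €0.00
27" monitor €230.15: consumer electronics, €125.00 or more → 10.25% → €23.59
Mechanical keyboard €152.12: consumer electronics, €125.00 or more → 10.25% → €15.59
Laptop €692.46: consumer electronics, €125.00 or more → 10.25% → €70.98
Picture frame (8x10) €12.54: everything else → 7.5% → €0.94
Noise-cancelling headphones €91.11: consumer electronics, under €125.00 → 0% → €0.00
Wireless earbuds €212.30: consumer electronics, €125.00 or more → 10.25% → €21.76
Stainless water bottle €27.33: everything else → 7.5% → €2.05
Webcam €41.57: consumer electronics, under €125.00 → 0% → €0.00
Total tax = €5.45 + €23.59 + €15.59 + €70.98 + €0.94 + €21.76 + €2.05 = €140.36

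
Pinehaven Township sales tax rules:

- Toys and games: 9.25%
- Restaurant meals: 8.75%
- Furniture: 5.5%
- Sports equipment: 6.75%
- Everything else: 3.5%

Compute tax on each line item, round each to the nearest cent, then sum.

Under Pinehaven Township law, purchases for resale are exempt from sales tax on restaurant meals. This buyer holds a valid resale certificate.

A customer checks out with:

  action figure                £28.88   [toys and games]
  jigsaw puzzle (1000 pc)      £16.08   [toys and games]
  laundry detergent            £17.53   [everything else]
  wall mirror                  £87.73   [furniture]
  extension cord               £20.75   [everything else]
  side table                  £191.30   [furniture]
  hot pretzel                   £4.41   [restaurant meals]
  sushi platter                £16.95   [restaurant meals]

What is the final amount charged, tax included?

£404.48

Action figure £28.88: toys and games → 9.25% → £2.67
Jigsaw puzzle (1000 pc) £16.08: toys and games → 9.25% → £1.49
Laundry detergent £17.53: everything else → 3.5% → £0.61
Wall mirror £87.73: furniture → 5.5% → £4.83
Extension cord £20.75: everything else → 3.5% → £0.73
Side table £191.30: furniture → 5.5% → £10.52
Hot pretzel £4.41: restaurant meals, buyer-exempt → 0% → £0.00
Sushi platter £16.95: restaurant meals, buyer-exempt → 0% → £0.00
Subtotal = £383.63; tax = £20.85; total due = £404.48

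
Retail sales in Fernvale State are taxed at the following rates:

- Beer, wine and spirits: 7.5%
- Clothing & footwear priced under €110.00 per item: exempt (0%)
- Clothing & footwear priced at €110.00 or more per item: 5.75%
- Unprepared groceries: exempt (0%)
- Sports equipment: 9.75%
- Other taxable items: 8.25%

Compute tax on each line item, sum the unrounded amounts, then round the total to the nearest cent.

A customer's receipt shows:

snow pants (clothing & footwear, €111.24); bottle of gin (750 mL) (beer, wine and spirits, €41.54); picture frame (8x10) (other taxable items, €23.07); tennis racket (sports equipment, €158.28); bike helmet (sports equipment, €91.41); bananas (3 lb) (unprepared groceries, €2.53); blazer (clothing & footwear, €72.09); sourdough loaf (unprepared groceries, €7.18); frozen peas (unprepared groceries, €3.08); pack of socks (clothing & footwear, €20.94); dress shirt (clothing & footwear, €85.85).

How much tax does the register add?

€35.76

Snow pants €111.24: clothing & footwear, €110.00 or more → 5.75% → €6.3963
Bottle of gin (750 mL) €41.54: beer, wine and spirits → 7.5% → €3.1155
Picture frame (8x10) €23.07: other taxable items → 8.25% → €1.903275
Tennis racket €158.28: sports equipment → 9.75% → €15.4323
Bike helmet €91.41: sports equipment → 9.75% → €8.912475
Bananas (3 lb) €2.53: unprepared groceries → 0% → €0.00
Blazer €72.09: clothing & footwear, under €110.00 → 0% → €0.00
Sourdough loaf €7.18: unprepared groceries → 0% → €0.00
Frozen peas €3.08: unprepared groceries → 0% → €0.00
Pack of socks €20.94: clothing & footwear, under €110.00 → 0% → €0.00
Dress shirt €85.85: clothing & footwear, under €110.00 → 0% → €0.00
Unrounded tax sum = €35.75985 → €35.76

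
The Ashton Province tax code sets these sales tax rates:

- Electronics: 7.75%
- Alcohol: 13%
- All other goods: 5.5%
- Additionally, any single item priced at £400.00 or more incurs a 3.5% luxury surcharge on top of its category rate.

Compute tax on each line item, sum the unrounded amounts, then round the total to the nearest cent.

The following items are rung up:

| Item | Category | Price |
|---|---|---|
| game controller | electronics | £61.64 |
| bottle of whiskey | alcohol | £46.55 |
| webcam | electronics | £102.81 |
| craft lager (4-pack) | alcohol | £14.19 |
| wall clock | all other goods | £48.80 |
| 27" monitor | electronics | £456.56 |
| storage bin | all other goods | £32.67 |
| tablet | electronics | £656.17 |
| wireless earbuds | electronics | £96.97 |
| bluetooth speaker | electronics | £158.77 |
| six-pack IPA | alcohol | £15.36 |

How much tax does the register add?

Game controller £61.64: electronics → 7.75% → £4.7771
Bottle of whiskey £46.55: alcohol → 13% → £6.0515
Webcam £102.81: electronics → 7.75% → £7.967775
Craft lager (4-pack) £14.19: alcohol → 13% → £1.8447
Wall clock £48.80: all other goods → 5.5% → £2.684
27" monitor £456.56: electronics → 7.75% + 3.5% surcharge = 11.25% → £51.363
Storage bin £32.67: all other goods → 5.5% → £1.79685
Tablet £656.17: electronics → 7.75% + 3.5% surcharge = 11.25% → £73.819125
Wireless earbuds £96.97: electronics → 7.75% → £7.515175
Bluetooth speaker £158.77: electronics → 7.75% → £12.304675
Six-pack IPA £15.36: alcohol → 13% → £1.9968
Unrounded tax sum = £172.1207 → £172.12

£172.12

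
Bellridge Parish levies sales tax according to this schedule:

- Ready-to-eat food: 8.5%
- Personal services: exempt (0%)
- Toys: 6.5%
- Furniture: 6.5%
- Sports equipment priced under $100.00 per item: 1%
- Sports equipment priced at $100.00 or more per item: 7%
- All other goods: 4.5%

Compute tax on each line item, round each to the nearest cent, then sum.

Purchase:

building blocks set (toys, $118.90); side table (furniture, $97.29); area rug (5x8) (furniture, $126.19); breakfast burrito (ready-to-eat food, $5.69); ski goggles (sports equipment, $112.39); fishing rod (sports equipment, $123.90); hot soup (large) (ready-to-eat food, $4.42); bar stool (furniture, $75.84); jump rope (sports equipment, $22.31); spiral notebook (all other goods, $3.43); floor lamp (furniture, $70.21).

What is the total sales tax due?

$49.51

Building blocks set $118.90: toys → 6.5% → $7.73
Side table $97.29: furniture → 6.5% → $6.32
Area rug (5x8) $126.19: furniture → 6.5% → $8.20
Breakfast burrito $5.69: ready-to-eat food → 8.5% → $0.48
Ski goggles $112.39: sports equipment, $100.00 or more → 7% → $7.87
Fishing rod $123.90: sports equipment, $100.00 or more → 7% → $8.67
Hot soup (large) $4.42: ready-to-eat food → 8.5% → $0.38
Bar stool $75.84: furniture → 6.5% → $4.93
Jump rope $22.31: sports equipment, under $100.00 → 1% → $0.22
Spiral notebook $3.43: all other goods → 4.5% → $0.15
Floor lamp $70.21: furniture → 6.5% → $4.56
Total tax = $7.73 + $6.32 + $8.20 + $0.48 + $7.87 + $8.67 + $0.38 + $4.93 + $0.22 + $0.15 + $4.56 = $49.51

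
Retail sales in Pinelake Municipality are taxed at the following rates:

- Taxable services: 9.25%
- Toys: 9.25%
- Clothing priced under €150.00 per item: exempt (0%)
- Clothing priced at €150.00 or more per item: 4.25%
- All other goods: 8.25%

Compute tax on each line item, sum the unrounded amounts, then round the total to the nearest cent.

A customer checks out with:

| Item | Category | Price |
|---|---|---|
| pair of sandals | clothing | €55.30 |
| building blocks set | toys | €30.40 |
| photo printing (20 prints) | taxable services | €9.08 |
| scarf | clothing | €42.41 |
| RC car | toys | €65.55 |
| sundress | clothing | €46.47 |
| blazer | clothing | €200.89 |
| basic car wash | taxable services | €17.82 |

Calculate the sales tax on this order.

€19.90

Pair of sandals €55.30: clothing, under €150.00 → 0% → €0.00
Building blocks set €30.40: toys → 9.25% → €2.812
Photo printing (20 prints) €9.08: taxable services → 9.25% → €0.8399
Scarf €42.41: clothing, under €150.00 → 0% → €0.00
RC car €65.55: toys → 9.25% → €6.063375
Sundress €46.47: clothing, under €150.00 → 0% → €0.00
Blazer €200.89: clothing, €150.00 or more → 4.25% → €8.537825
Basic car wash €17.82: taxable services → 9.25% → €1.64835
Unrounded tax sum = €19.90145 → €19.90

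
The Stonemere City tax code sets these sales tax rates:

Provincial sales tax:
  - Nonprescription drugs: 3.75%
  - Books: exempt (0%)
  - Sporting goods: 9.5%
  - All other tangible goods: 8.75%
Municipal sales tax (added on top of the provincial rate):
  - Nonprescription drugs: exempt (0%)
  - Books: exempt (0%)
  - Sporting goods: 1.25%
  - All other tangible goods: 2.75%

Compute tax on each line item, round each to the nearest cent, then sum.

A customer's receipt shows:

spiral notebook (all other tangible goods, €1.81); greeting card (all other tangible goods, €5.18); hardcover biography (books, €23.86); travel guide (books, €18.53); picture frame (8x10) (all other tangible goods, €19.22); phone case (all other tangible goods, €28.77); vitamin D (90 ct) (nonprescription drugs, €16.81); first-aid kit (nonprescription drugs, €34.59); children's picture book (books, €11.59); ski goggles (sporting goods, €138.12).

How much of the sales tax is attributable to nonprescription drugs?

€1.93

Vitamin D (90 ct) €16.81: nonprescription drugs → 3.75% + 0% municipal = 3.75% → €0.63
First-aid kit €34.59: nonprescription drugs → 3.75% + 0% municipal = 3.75% → €1.30
Tax on nonprescription drugs = €0.63 + €1.30 = €1.93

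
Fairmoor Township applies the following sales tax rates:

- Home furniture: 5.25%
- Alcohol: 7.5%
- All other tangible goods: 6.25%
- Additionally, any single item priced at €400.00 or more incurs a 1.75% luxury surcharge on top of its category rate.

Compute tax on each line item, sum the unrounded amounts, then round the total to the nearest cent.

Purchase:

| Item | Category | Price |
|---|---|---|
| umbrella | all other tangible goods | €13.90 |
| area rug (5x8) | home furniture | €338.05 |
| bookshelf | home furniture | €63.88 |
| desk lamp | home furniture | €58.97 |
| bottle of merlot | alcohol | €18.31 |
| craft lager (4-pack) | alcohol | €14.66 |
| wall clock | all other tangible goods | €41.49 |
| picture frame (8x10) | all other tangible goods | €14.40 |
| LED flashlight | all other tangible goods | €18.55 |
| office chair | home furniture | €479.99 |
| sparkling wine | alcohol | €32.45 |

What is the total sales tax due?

Umbrella €13.90: all other tangible goods → 6.25% → €0.86875
Area rug (5x8) €338.05: home furniture → 5.25% → €17.747625
Bookshelf €63.88: home furniture → 5.25% → €3.3537
Desk lamp €58.97: home furniture → 5.25% → €3.095925
Bottle of merlot €18.31: alcohol → 7.5% → €1.37325
Craft lager (4-pack) €14.66: alcohol → 7.5% → €1.0995
Wall clock €41.49: all other tangible goods → 6.25% → €2.593125
Picture frame (8x10) €14.40: all other tangible goods → 6.25% → €0.90
LED flashlight €18.55: all other tangible goods → 6.25% → €1.159375
Office chair €479.99: home furniture → 5.25% + 1.75% surcharge = 7% → €33.5993
Sparkling wine €32.45: alcohol → 7.5% → €2.43375
Unrounded tax sum = €68.2243 → €68.22

€68.22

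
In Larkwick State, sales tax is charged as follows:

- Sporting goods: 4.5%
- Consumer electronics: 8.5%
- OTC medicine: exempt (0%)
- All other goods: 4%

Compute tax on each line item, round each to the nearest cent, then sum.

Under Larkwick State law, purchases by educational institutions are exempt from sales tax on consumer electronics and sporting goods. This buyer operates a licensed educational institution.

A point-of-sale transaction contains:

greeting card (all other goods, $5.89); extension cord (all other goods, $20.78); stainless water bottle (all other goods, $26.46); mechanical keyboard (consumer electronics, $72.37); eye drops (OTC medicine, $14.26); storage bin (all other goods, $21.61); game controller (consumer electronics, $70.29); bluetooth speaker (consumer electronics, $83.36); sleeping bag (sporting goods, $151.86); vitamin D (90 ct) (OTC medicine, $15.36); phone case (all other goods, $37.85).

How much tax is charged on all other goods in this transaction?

Greeting card $5.89: all other goods → 4% → $0.24
Extension cord $20.78: all other goods → 4% → $0.83
Stainless water bottle $26.46: all other goods → 4% → $1.06
Storage bin $21.61: all other goods → 4% → $0.86
Phone case $37.85: all other goods → 4% → $1.51
Tax on all other goods = $0.24 + $0.83 + $1.06 + $0.86 + $1.51 = $4.50

$4.50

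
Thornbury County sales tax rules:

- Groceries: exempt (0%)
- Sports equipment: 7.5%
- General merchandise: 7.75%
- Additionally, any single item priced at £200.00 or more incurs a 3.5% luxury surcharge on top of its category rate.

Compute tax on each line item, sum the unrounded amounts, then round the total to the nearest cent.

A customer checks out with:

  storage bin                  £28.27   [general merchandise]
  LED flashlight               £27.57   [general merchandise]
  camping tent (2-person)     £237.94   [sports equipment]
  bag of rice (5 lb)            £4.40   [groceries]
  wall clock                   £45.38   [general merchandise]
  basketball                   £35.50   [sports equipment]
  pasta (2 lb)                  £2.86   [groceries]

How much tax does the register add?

£36.68

Storage bin £28.27: general merchandise → 7.75% → £2.190925
LED flashlight £27.57: general merchandise → 7.75% → £2.136675
Camping tent (2-person) £237.94: sports equipment → 7.5% + 3.5% surcharge = 11% → £26.1734
Bag of rice (5 lb) £4.40: groceries → 0% → £0.00
Wall clock £45.38: general merchandise → 7.75% → £3.51695
Basketball £35.50: sports equipment → 7.5% → £2.6625
Pasta (2 lb) £2.86: groceries → 0% → £0.00
Unrounded tax sum = £36.68045 → £36.68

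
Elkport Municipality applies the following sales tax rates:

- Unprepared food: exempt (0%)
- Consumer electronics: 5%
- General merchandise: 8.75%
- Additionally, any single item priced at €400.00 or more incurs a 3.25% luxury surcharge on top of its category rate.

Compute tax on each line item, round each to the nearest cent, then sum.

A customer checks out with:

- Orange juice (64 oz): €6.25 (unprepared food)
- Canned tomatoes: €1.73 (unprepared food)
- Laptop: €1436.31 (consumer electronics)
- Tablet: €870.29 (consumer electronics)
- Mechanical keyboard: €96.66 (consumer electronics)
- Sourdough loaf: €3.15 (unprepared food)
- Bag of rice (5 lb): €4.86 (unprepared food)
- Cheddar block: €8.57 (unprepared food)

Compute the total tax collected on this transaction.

Orange juice (64 oz) €6.25: unprepared food → 0% → €0.00
Canned tomatoes €1.73: unprepared food → 0% → €0.00
Laptop €1436.31: consumer electronics → 5% + 3.25% surcharge = 8.25% → €118.50
Tablet €870.29: consumer electronics → 5% + 3.25% surcharge = 8.25% → €71.80
Mechanical keyboard €96.66: consumer electronics → 5% → €4.83
Sourdough loaf €3.15: unprepared food → 0% → €0.00
Bag of rice (5 lb) €4.86: unprepared food → 0% → €0.00
Cheddar block €8.57: unprepared food → 0% → €0.00
Total tax = €118.50 + €71.80 + €4.83 = €195.13

€195.13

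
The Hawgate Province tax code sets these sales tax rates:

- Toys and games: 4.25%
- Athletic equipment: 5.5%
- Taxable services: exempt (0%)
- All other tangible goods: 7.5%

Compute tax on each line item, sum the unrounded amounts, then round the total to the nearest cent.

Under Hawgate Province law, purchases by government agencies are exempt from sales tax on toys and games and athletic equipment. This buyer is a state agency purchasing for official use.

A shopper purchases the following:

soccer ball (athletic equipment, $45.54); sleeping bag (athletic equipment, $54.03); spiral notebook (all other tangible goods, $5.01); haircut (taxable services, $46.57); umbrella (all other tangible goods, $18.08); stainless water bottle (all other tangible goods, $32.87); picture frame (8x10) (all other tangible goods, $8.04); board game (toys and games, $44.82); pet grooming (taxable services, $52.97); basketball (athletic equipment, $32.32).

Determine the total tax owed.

Soccer ball $45.54: athletic equipment, buyer-exempt → 0% → $0.00
Sleeping bag $54.03: athletic equipment, buyer-exempt → 0% → $0.00
Spiral notebook $5.01: all other tangible goods → 7.5% → $0.37575
Haircut $46.57: taxable services → 0% → $0.00
Umbrella $18.08: all other tangible goods → 7.5% → $1.356
Stainless water bottle $32.87: all other tangible goods → 7.5% → $2.46525
Picture frame (8x10) $8.04: all other tangible goods → 7.5% → $0.603
Board game $44.82: toys and games, buyer-exempt → 0% → $0.00
Pet grooming $52.97: taxable services → 0% → $0.00
Basketball $32.32: athletic equipment, buyer-exempt → 0% → $0.00
Unrounded tax sum = $4.80 → $4.80

$4.80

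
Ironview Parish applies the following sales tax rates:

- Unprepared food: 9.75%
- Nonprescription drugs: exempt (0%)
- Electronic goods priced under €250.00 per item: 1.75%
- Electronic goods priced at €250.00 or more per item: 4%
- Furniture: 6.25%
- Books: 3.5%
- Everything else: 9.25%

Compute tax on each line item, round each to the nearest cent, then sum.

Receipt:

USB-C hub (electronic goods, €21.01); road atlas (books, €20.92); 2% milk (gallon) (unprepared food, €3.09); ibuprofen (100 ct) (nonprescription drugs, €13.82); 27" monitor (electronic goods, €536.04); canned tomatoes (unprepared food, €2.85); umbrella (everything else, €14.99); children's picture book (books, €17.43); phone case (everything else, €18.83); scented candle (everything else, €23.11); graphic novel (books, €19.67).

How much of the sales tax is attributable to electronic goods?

USB-C hub €21.01: electronic goods, under €250.00 → 1.75% → €0.37
27" monitor €536.04: electronic goods, €250.00 or more → 4% → €21.44
Tax on electronic goods = €0.37 + €21.44 = €21.81

€21.81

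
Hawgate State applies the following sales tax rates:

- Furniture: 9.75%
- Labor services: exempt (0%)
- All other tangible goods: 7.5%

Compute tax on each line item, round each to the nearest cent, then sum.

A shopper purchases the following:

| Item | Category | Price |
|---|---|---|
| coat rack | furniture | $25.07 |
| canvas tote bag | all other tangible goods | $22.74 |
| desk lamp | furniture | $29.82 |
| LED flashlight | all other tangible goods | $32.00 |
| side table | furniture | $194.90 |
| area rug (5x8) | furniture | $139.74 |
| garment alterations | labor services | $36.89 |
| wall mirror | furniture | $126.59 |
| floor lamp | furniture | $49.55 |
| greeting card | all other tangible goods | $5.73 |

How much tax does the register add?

$59.68

Coat rack $25.07: furniture → 9.75% → $2.44
Canvas tote bag $22.74: all other tangible goods → 7.5% → $1.71
Desk lamp $29.82: furniture → 9.75% → $2.91
LED flashlight $32.00: all other tangible goods → 7.5% → $2.40
Side table $194.90: furniture → 9.75% → $19.00
Area rug (5x8) $139.74: furniture → 9.75% → $13.62
Garment alterations $36.89: labor services → 0% → $0.00
Wall mirror $126.59: furniture → 9.75% → $12.34
Floor lamp $49.55: furniture → 9.75% → $4.83
Greeting card $5.73: all other tangible goods → 7.5% → $0.43
Total tax = $2.44 + $1.71 + $2.91 + $2.40 + $19.00 + $13.62 + $12.34 + $4.83 + $0.43 = $59.68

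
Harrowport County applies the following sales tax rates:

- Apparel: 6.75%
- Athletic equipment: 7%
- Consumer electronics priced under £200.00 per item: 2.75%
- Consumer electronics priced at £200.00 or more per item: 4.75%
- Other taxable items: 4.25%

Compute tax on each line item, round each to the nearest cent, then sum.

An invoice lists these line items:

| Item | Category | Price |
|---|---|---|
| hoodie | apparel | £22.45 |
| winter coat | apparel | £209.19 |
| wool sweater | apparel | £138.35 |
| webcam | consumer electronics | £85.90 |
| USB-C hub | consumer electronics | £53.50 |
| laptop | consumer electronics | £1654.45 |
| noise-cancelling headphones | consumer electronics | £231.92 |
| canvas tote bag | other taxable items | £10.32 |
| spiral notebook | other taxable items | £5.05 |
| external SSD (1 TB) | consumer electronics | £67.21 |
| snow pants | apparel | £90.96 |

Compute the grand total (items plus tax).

£2696.36

Hoodie £22.45: apparel → 6.75% → £1.52
Winter coat £209.19: apparel → 6.75% → £14.12
Wool sweater £138.35: apparel → 6.75% → £9.34
Webcam £85.90: consumer electronics, under £200.00 → 2.75% → £2.36
USB-C hub £53.50: consumer electronics, under £200.00 → 2.75% → £1.47
Laptop £1654.45: consumer electronics, £200.00 or more → 4.75% → £78.59
Noise-cancelling headphones £231.92: consumer electronics, £200.00 or more → 4.75% → £11.02
Canvas tote bag £10.32: other taxable items → 4.25% → £0.44
Spiral notebook £5.05: other taxable items → 4.25% → £0.21
External SSD (1 TB) £67.21: consumer electronics, under £200.00 → 2.75% → £1.85
Snow pants £90.96: apparel → 6.75% → £6.14
Subtotal = £2569.30; tax = £127.06; total due = £2696.36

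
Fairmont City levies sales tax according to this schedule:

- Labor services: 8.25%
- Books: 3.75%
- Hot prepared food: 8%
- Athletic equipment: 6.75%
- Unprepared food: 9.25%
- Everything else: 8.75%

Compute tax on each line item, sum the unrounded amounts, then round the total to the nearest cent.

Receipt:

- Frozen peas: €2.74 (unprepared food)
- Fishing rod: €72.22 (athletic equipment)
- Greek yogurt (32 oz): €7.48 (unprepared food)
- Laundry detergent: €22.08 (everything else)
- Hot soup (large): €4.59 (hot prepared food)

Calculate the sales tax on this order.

€8.12

Frozen peas €2.74: unprepared food → 9.25% → €0.25345
Fishing rod €72.22: athletic equipment → 6.75% → €4.87485
Greek yogurt (32 oz) €7.48: unprepared food → 9.25% → €0.6919
Laundry detergent €22.08: everything else → 8.75% → €1.932
Hot soup (large) €4.59: hot prepared food → 8% → €0.3672
Unrounded tax sum = €8.1194 → €8.12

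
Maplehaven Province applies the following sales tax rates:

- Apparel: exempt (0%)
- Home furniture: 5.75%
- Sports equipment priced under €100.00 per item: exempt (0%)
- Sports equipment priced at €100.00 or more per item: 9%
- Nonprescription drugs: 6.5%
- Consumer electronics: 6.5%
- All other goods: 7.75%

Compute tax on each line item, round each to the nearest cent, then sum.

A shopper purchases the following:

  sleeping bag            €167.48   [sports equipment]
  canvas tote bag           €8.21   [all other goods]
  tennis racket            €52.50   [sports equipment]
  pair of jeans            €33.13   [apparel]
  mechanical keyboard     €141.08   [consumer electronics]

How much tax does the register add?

Sleeping bag €167.48: sports equipment, €100.00 or more → 9% → €15.07
Canvas tote bag €8.21: all other goods → 7.75% → €0.64
Tennis racket €52.50: sports equipment, under €100.00 → 0% → €0.00
Pair of jeans €33.13: apparel → 0% → €0.00
Mechanical keyboard €141.08: consumer electronics → 6.5% → €9.17
Total tax = €15.07 + €0.64 + €9.17 = €24.88

€24.88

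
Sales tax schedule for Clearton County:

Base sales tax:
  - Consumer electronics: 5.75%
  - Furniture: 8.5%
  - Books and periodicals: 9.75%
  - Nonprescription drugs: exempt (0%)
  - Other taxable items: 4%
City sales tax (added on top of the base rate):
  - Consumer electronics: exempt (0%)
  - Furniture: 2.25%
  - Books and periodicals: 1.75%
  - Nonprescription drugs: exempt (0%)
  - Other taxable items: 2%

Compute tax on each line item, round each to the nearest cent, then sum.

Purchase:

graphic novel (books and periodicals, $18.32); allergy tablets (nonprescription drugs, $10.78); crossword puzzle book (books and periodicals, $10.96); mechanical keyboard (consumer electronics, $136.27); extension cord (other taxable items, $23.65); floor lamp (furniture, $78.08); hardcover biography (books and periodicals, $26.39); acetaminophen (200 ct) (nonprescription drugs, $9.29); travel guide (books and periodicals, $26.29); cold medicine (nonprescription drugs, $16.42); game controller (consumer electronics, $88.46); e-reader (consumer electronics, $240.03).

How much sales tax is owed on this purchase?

Graphic novel $18.32: books and periodicals → 9.75% + 1.75% city = 11.5% → $2.11
Allergy tablets $10.78: nonprescription drugs → 0% + 0% city = 0% → $0.00
Crossword puzzle book $10.96: books and periodicals → 9.75% + 1.75% city = 11.5% → $1.26
Mechanical keyboard $136.27: consumer electronics → 5.75% + 0% city = 5.75% → $7.84
Extension cord $23.65: other taxable items → 4% + 2% city = 6% → $1.42
Floor lamp $78.08: furniture → 8.5% + 2.25% city = 10.75% → $8.39
Hardcover biography $26.39: books and periodicals → 9.75% + 1.75% city = 11.5% → $3.03
Acetaminophen (200 ct) $9.29: nonprescription drugs → 0% + 0% city = 0% → $0.00
Travel guide $26.29: books and periodicals → 9.75% + 1.75% city = 11.5% → $3.02
Cold medicine $16.42: nonprescription drugs → 0% + 0% city = 0% → $0.00
Game controller $88.46: consumer electronics → 5.75% + 0% city = 5.75% → $5.09
E-reader $240.03: consumer electronics → 5.75% + 0% city = 5.75% → $13.80
Total tax = $2.11 + $1.26 + $7.84 + $1.42 + $8.39 + $3.03 + $3.02 + $5.09 + $13.80 = $45.96

$45.96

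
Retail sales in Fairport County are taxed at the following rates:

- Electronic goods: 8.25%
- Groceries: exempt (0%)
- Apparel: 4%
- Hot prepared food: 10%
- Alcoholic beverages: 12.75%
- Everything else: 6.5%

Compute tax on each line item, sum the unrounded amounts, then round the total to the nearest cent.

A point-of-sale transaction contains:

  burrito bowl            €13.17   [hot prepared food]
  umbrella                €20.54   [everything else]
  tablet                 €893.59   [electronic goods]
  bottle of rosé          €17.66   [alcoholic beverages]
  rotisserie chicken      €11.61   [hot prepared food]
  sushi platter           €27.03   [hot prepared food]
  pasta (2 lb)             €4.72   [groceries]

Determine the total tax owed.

Burrito bowl €13.17: hot prepared food → 10% → €1.317
Umbrella €20.54: everything else → 6.5% → €1.3351
Tablet €893.59: electronic goods → 8.25% → €73.721175
Bottle of rosé €17.66: alcoholic beverages → 12.75% → €2.25165
Rotisserie chicken €11.61: hot prepared food → 10% → €1.161
Sushi platter €27.03: hot prepared food → 10% → €2.703
Pasta (2 lb) €4.72: groceries → 0% → €0.00
Unrounded tax sum = €82.488925 → €82.49

€82.49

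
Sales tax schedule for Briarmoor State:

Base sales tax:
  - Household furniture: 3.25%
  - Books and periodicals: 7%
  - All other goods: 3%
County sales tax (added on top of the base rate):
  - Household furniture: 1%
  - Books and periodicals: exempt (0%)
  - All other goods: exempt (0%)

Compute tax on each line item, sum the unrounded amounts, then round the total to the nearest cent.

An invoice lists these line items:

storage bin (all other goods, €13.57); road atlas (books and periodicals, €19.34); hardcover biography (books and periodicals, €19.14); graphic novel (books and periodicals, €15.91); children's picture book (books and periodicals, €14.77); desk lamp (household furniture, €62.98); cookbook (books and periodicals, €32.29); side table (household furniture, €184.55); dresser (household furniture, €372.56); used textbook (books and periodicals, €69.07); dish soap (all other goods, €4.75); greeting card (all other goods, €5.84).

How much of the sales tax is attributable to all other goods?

Storage bin €13.57: all other goods → 3% + 0% county = 3% → €0.4071
Dish soap €4.75: all other goods → 3% + 0% county = 3% → €0.1425
Greeting card €5.84: all other goods → 3% + 0% county = 3% → €0.1752
Tax on all other goods: unrounded sum = €0.7248 → €0.72

€0.72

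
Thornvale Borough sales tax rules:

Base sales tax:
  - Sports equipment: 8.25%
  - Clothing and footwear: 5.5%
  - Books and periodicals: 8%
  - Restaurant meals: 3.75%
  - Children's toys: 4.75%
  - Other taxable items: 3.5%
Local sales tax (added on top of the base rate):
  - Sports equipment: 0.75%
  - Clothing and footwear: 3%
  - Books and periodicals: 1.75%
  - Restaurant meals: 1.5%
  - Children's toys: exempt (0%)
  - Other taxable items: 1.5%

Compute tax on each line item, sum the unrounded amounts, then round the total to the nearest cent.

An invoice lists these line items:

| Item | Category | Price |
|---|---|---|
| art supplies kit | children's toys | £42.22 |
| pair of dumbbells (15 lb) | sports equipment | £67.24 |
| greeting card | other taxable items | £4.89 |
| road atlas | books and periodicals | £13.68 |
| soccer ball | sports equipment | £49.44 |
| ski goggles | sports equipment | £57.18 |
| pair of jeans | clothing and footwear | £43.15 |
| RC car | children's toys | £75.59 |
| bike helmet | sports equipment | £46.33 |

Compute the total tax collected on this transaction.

£30.66

Art supplies kit £42.22: children's toys → 4.75% + 0% local = 4.75% → £2.00545
Pair of dumbbells (15 lb) £67.24: sports equipment → 8.25% + 0.75% local = 9% → £6.0516
Greeting card £4.89: other taxable items → 3.5% + 1.5% local = 5% → £0.2445
Road atlas £13.68: books and periodicals → 8% + 1.75% local = 9.75% → £1.3338
Soccer ball £49.44: sports equipment → 8.25% + 0.75% local = 9% → £4.4496
Ski goggles £57.18: sports equipment → 8.25% + 0.75% local = 9% → £5.1462
Pair of jeans £43.15: clothing and footwear → 5.5% + 3% local = 8.5% → £3.66775
RC car £75.59: children's toys → 4.75% + 0% local = 4.75% → £3.590525
Bike helmet £46.33: sports equipment → 8.25% + 0.75% local = 9% → £4.1697
Unrounded tax sum = £30.659125 → £30.66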